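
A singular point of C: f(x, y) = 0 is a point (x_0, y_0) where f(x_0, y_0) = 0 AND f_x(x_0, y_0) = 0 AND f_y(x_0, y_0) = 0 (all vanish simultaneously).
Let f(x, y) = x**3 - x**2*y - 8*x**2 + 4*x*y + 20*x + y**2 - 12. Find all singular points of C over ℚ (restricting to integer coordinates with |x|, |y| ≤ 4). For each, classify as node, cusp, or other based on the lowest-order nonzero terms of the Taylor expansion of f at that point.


Singular points: {(2, -2)}; classification: cusp.

Compute partial derivatives:
  f_x = 3*x**2 - 2*x*y - 16*x + 4*y + 20.
  f_y = -x**2 + 4*x + 2*y.
Scan x_0 ∈ {−4, ..., 4}. For each x_0, f_y(x_0, y) is a polynomial in y; find its integer roots y ∈ {−4, ..., 4}, then test f_x and f at those candidates.
  x = -4: f_y(-4, y) = 2*y - 32; no integer root y with |y| ≤ 4.
  x = -3: f_y(-3, y) = 2*y - 21; no integer root y with |y| ≤ 4.
  x = -2: f_y(-2, y) = 2*y - 12; no integer root y with |y| ≤ 4.
  x = -1: f_y(-1, y) = 2*y - 5; no integer root y with |y| ≤ 4.
  x = 0: f_y(0, y) = 2*y; vanishes at y ∈ {0}. (0, 0): f_x = 20 ≠ 0.
  x = 1: f_y(1, y) = 2*y + 3; no integer root y with |y| ≤ 4.
  x = 2: f_y(2, y) = 2*y + 4; vanishes at y ∈ {-2}. (2, -2): f_x = 0, f = 0 — SINGULAR.
  x = 3: f_y(3, y) = 2*y + 3; no integer root y with |y| ≤ 4.
  x = 4: f_y(4, y) = 2*y; vanishes at y ∈ {0}. (4, 0): f_x = 4 ≠ 0.
Only singular point on the grid: (2, -2).
Classify: substitute x = 2 + u, y = -2 + v and expand: f = u**3 - u**2*v + v**2.
No constant or linear terms (consistent with a singular point). Quadratic part: v**2. Cubic part: u**3 - u**2*v.
The quadratic part v**2 is a perfect square, so there is a single (double) tangent line v = 0, i.e. y = -2. Restricting the cubic part to that line (v = 0) leaves u**3 ≠ 0, so f is not divisible by v and the branch is v² ≈ -u**3 to lowest order — this is a cusp.
Classification: cusp.


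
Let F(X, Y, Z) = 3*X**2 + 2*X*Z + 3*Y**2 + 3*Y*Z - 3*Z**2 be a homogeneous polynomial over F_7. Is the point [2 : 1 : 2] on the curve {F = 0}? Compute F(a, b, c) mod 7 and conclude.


F(2,1,2) ≡ 3 (mod 7); P is NOT on the curve.

Evaluate F(2, 1, 2) term-by-term (mod 7).
  3*X**2 ↦ 3·4·1·1 = 12
  2*X*Z ↦ 2·2·1·2 = 8
  3*Y**2 ↦ 3·1·1·1 = 3
  3*Y*Z ↦ 3·1·1·2 = 6
  -3*Z**2 ↦ -3·1·1·4 = -12
Sum: F(2, 1, 2) = (12) + (8) + (3) + (6) + (-12) = 17.
Reducing mod 7: 17 ≡ 3 (mod 7).
Since F(a, b, c) ≡ 3 ≠ 0 (mod 7), P does NOT lie on the curve.


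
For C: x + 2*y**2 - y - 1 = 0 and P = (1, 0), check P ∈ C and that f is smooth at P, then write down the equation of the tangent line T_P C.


Tangent line at P: x - y - 1 = 0.

Step 1: f(1, 0) = 0, so P lies on C.
Step 2: partial derivatives
  f_x(x, y) = 1, f_y(x, y) = 4*y - 1.
  f_x(P) = 1, f_y(P) = -1 (gradient nonzero, so P is smooth).
Step 3: tangent line at P: 1·(x − 1) + -1·(y − 0) = 0.
Expanding: x - y - 1 = 0.


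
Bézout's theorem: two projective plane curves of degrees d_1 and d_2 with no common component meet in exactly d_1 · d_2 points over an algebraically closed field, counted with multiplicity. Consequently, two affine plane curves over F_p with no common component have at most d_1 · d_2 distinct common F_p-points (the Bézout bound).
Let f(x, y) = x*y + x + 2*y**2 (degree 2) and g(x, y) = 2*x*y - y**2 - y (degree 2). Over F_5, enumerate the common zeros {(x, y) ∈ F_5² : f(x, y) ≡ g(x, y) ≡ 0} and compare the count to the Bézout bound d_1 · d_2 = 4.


Common zeros: {(0, 0), (4, 2)}; count = 2; Bézout bound = 4.

deg(f) = 2, deg(g) = 2, so Bézout bound = 4.
Scan x ∈ F_5. For each x, list the y ∈ F_5 with f(x, y) ≡ 0 and those with g(x, y) ≡ 0 (mod 5); the common zeros in that column are the intersection.
  x = 0: f ≡ 0 at y ∈ {0}; g ≡ 0 at y ∈ {0, 4}; common: {0}.
  x = 1: f ≡ 0 at y ∈ ∅; g ≡ 0 at y ∈ {0, 1}; common: ∅.
  x = 2: f ≡ 0 at y ∈ ∅; g ≡ 0 at y ∈ {0, 3}; common: ∅.
  x = 3: f ≡ 0 at y ∈ {3}; g ≡ 0 at y ∈ {0}; common: ∅.
  x = 4: f ≡ 0 at y ∈ {1, 2}; g ≡ 0 at y ∈ {0, 2}; common: {2}.
Collecting: common zeros = {(0, 0), (4, 2)}, so the count is 2.
Comparison with the Bézout bound: 2 ≤ 4 = deg(f)·deg(g), as expected for curves with no common component (the affine F_5-count falls short of the bound because intersections may lie at infinity, over extension fields, or carry multiplicity).


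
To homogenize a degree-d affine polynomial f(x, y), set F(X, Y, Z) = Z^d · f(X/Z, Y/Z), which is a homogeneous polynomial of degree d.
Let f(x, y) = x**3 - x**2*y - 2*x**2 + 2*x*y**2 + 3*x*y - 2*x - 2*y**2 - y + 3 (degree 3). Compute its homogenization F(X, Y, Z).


F(X, Y, Z) = X**3 - X**2*Y - 2*X**2*Z + 2*X*Y**2 + 3*X*Y*Z - 2*X*Z**2 - 2*Y**2*Z - Y*Z**2 + 3*Z**3

deg(f) = 3.
Substitute x = X/Z, y = Y/Z into f, then multiply by Z^3.
  monomial 1·x^3·y^0 ↦ 1·X^3·Y^0·Z^0.
  monomial -1·x^2·y^1 ↦ -1·X^2·Y^1·Z^0.
  monomial -2·x^2·y^0 ↦ -2·X^2·Y^0·Z^1.
  monomial 2·x^1·y^2 ↦ 2·X^1·Y^2·Z^0.
  monomial 3·x^1·y^1 ↦ 3·X^1·Y^1·Z^1.
  monomial -2·x^1·y^0 ↦ -2·X^1·Y^0·Z^2.
  monomial -2·x^0·y^2 ↦ -2·X^0·Y^2·Z^1.
  monomial -1·x^0·y^1 ↦ -1·X^0·Y^1·Z^2.
  monomial 3·x^0·y^0 ↦ 3·X^0·Y^0·Z^3.
Collecting: F(X, Y, Z) = X**3 - X**2*Y - 2*X**2*Z + 2*X*Y**2 + 3*X*Y*Z - 2*X*Z**2 - 2*Y**2*Z - Y*Z**2 + 3*Z**3.


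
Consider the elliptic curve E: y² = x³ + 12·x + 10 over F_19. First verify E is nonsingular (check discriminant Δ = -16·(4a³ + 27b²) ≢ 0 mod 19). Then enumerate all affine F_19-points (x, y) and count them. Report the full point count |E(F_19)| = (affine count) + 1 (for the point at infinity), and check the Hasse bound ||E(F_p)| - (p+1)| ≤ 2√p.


Affine points = {(1, 2), (1, 17), (2, 2), (2, 17), (3, 4), (3, 15), (5, 9), (5, 10), (7, 0), (9, 7), (9, 12), (10, 3), (10, 16), (12, 1), (12, 18), (13, 8), (13, 11), (16, 2), (16, 17), (17, 4), (17, 15), (18, 4), (18, 15)}; affine count = 23; |E(F_19)| = 24.

Discriminant check: Δ ∝ 4a³ + 27b² = 4·12³ + 27·10² = 4·1728 + 27·100 ≡ 17 (mod 19). Nonzero ⇒ E is nonsingular.
For each x ∈ F_19, compute rhs = x³ + 12·x + 10 mod 19, then count y ∈ F_19 with y² ≡ rhs.
  x = 0: rhs = 10, matching y values: none (0 points).
  x = 1: rhs = 4, matching y values: 2, 17 (2 points).
  x = 2: rhs = 4, matching y values: 2, 17 (2 points).
  x = 3: rhs = 16, matching y values: 4, 15 (2 points).
  x = 4: rhs = 8, matching y values: none (0 points).
  x = 5: rhs = 5, matching y values: 9, 10 (2 points).
  x = 6: rhs = 13, matching y values: none (0 points).
  x = 7: rhs = 0, matching y values: 0 (1 points).
  x = 8: rhs = 10, matching y values: none (0 points).
  x = 9: rhs = 11, matching y values: 7, 12 (2 points).
  x = 10: rhs = 9, matching y values: 3, 16 (2 points).
  x = 11: rhs = 10, matching y values: none (0 points).
  x = 12: rhs = 1, matching y values: 1, 18 (2 points).
  x = 13: rhs = 7, matching y values: 8, 11 (2 points).
  x = 14: rhs = 15, matching y values: none (0 points).
  x = 15: rhs = 12, matching y values: none (0 points).
  x = 16: rhs = 4, matching y values: 2, 17 (2 points).
  x = 17: rhs = 16, matching y values: 4, 15 (2 points).
  x = 18: rhs = 16, matching y values: 4, 15 (2 points).
Total affine count: 23.
Full point count |E(F_19)| = 23 + 1 = 24.
Hasse bound: |24 − (19+1)| = |4| = 4 ≤ 2√19 ≈ 8.7178 ✓.


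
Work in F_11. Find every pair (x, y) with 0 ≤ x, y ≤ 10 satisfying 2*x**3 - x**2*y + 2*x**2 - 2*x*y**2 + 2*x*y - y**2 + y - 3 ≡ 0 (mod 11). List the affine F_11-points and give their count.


Affine F_11-points: {(0, 6), (1, 1), (1, 7), (2, 4), (2, 5), (3, 3), (4, 3), (4, 6), (5, 0), (6, 7), (6, 9), (7, 0), (7, 8), (9, 0), (9, 6), (10, 3), (10, 10)}; count = 17.

For each of the 121 pairs (x, y) ∈ F_11², evaluate f(x, y) mod 11. Record the zeros.
  x = 0: [0↦8, 1↦8, 2↦6, 3↦2, 4↦7, 5↦10, 6↦0, 7↦10, 8↦7, 9↦2, 10↦6]  zeros at y ∈ {6}
  x = 1: [0↦1, 1↦0, 2↦4, 3↦2, 4↦5, 5↦2, 6↦4, 7↦0, 8↦1, 9↦7, 10↦7]  zeros at y ∈ {1, 7}
  x = 2: [0↦10, 1↦6, 2↦3, 3↦1, 4↦0, 5↦0, 6↦1, 7↦3, 8↦6, 9↦10, 10↦4]  zeros at y ∈ {4, 5}
  x = 3: [0↦3, 1↦5, 2↦4, 3↦0, 4↦4, 5↦5, 6↦3, 7↦9, 8↦1, 9↦1, 10↦9]  zeros at y ∈ {3}
  x = 4: [0↦3, 1↦9, 2↦8, 3↦0, 4↦7, 5↦7, 6↦0, 7↦8, 8↦9, 9↦3, 10↦1]  zeros at y ∈ {3, 6}
  x = 5: [0↦0, 1↦8, 2↦5, 3↦2, 4↦10, 5↦7, 6↦4, 7↦1, 8↦9, 9↦6, 10↦3]  zeros at y ∈ {0}
  x = 6: [0↦6, 1↦3, 2↦7, 3↦7, 4↦3, 5↦6, 6↦5, 7↦0, 8↦2, 9↦0, 10↦5]  zeros at y ∈ {7, 9}
  x = 7: [0↦0, 1↦6, 2↦4, 3↦5, 4↦9, 5↦5, 6↦4, 7↦6, 8↦0, 9↦8, 10↦8]  zeros at y ∈ {0, 8}
  x = 8: [0↦5, 1↦7, 2↦8, 3↦8, 4↦7, 5↦5, 6↦2, 7↦9, 8↦4, 9↦9, 10↦2]  zeros at y ∈ ∅
  x = 9: [0↦0, 1↦7, 2↦9, 3↦6, 4↦9, 5↦7, 6↦0, 7↦10, 8↦4, 9↦4, 10↦10]  zeros at y ∈ {0, 6}
  x = 10: [0↦8, 1↦7, 2↦8, 3↦0, 4↦5, 5↦1, 6↦10, 7↦10, 8↦1, 9↦5, 10↦0]  zeros at y ∈ {3, 10}
Collecting zeros: affine points = {(0, 6), (1, 1), (1, 7), (2, 4), (2, 5), (3, 3), (4, 3), (4, 6), (5, 0), (6, 7), (6, 9), (7, 0), (7, 8), (9, 0), (9, 6), (10, 3), (10, 10)}.
Total count |C(F_11)_aff| = 17.


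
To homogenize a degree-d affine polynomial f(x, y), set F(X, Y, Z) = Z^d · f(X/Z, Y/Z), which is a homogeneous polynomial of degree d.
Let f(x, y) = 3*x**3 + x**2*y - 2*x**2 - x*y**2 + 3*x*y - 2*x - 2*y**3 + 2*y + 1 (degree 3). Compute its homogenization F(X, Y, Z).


F(X, Y, Z) = 3*X**3 + X**2*Y - 2*X**2*Z - X*Y**2 + 3*X*Y*Z - 2*X*Z**2 - 2*Y**3 + 2*Y*Z**2 + Z**3

deg(f) = 3.
Substitute x = X/Z, y = Y/Z into f, then multiply by Z^3.
  monomial 3·x^3·y^0 ↦ 3·X^3·Y^0·Z^0.
  monomial 1·x^2·y^1 ↦ 1·X^2·Y^1·Z^0.
  monomial -2·x^2·y^0 ↦ -2·X^2·Y^0·Z^1.
  monomial -1·x^1·y^2 ↦ -1·X^1·Y^2·Z^0.
  monomial 3·x^1·y^1 ↦ 3·X^1·Y^1·Z^1.
  monomial -2·x^1·y^0 ↦ -2·X^1·Y^0·Z^2.
  monomial -2·x^0·y^3 ↦ -2·X^0·Y^3·Z^0.
  monomial 2·x^0·y^1 ↦ 2·X^0·Y^1·Z^2.
  monomial 1·x^0·y^0 ↦ 1·X^0·Y^0·Z^3.
Collecting: F(X, Y, Z) = 3*X**3 + X**2*Y - 2*X**2*Z - X*Y**2 + 3*X*Y*Z - 2*X*Z**2 - 2*Y**3 + 2*Y*Z**2 + Z**3.


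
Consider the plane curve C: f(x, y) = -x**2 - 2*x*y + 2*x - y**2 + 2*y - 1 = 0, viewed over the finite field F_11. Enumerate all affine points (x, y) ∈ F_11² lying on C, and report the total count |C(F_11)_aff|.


Affine F_11-points: {(0, 1), (1, 0), (2, 10), (3, 9), (4, 8), (5, 7), (6, 6), (7, 5), (8, 4), (9, 3), (10, 2)}; count = 11.

For each of the 121 pairs (x, y) ∈ F_11², evaluate f(x, y) mod 11. Record the zeros.
  x = 0: [0↦10, 1↦0, 2↦10, 3↦7, 4↦2, 5↦6, 6↦8, 7↦8, 8↦6, 9↦2, 10↦7]  zeros at y ∈ {1}
  x = 1: [0↦0, 1↦10, 2↦7, 3↦2, 4↦6, 5↦8, 6↦8, 7↦6, 8↦2, 9↦7, 10↦10]  zeros at y ∈ {0}
  x = 2: [0↦10, 1↦7, 2↦2, 3↦6, 4↦8, 5↦8, 6↦6, 7↦2, 8↦7, 9↦10, 10↦0]  zeros at y ∈ {10}
  x = 3: [0↦7, 1↦2, 2↦6, 3↦8, 4↦8, 5↦6, 6↦2, 7↦7, 8↦10, 9↦0, 10↦10]  zeros at y ∈ {9}
  x = 4: [0↦2, 1↦6, 2↦8, 3↦8, 4↦6, 5↦2, 6↦7, 7↦10, 8↦0, 9↦10, 10↦7]  zeros at y ∈ {8}
  x = 5: [0↦6, 1↦8, 2↦8, 3↦6, 4↦2, 5↦7, 6↦10, 7↦0, 8↦10, 9↦7, 10↦2]  zeros at y ∈ {7}
  x = 6: [0↦8, 1↦8, 2↦6, 3↦2, 4↦7, 5↦10, 6↦0, 7↦10, 8↦7, 9↦2, 10↦6]  zeros at y ∈ {6}
  x = 7: [0↦8, 1↦6, 2↦2, 3↦7, 4↦10, 5↦0, 6↦10, 7↦7, 8↦2, 9↦6, 10↦8]  zeros at y ∈ {5}
  x = 8: [0↦6, 1↦2, 2↦7, 3↦10, 4↦0, 5↦10, 6↦7, 7↦2, 8↦6, 9↦8, 10↦8]  zeros at y ∈ {4}
  x = 9: [0↦2, 1↦7, 2↦10, 3↦0, 4↦10, 5↦7, 6↦2, 7↦6, 8↦8, 9↦8, 10↦6]  zeros at y ∈ {3}
  x = 10: [0↦7, 1↦10, 2↦0, 3↦10, 4↦7, 5↦2, 6↦6, 7↦8, 8↦8, 9↦6, 10↦2]  zeros at y ∈ {2}
Collecting zeros: affine points = {(0, 1), (1, 0), (2, 10), (3, 9), (4, 8), (5, 7), (6, 6), (7, 5), (8, 4), (9, 3), (10, 2)}.
Total count |C(F_11)_aff| = 11.


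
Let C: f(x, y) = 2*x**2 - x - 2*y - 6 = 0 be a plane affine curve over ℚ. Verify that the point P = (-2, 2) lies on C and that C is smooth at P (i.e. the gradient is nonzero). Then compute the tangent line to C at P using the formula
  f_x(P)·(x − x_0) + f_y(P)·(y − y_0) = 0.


Tangent line at P: -9*x - 2*y - 14 = 0.

Step 1: f(-2, 2) = 0, so P lies on C.
Step 2: partial derivatives
  f_x(x, y) = 4*x - 1, f_y(x, y) = -2.
  f_x(P) = -9, f_y(P) = -2 (gradient nonzero, so P is smooth).
Step 3: tangent line at P: -9·(x − -2) + -2·(y − 2) = 0.
Expanding: -9*x - 2*y - 14 = 0.


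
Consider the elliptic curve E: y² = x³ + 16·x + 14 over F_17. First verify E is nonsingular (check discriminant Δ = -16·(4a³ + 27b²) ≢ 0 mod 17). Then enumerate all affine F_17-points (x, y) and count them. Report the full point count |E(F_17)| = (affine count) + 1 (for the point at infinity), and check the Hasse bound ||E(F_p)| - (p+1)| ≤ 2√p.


Affine points = {(3, 2), (3, 15), (5, 7), (5, 10), (8, 5), (8, 12), (10, 1), (10, 16), (11, 5), (11, 12), (12, 8), (12, 9), (15, 5), (15, 12)}; affine count = 14; |E(F_17)| = 15.

Discriminant check: Δ ∝ 4a³ + 27b² = 4·16³ + 27·14² = 4·4096 + 27·196 ≡ 1 (mod 17). Nonzero ⇒ E is nonsingular.
For each x ∈ F_17, compute rhs = x³ + 16·x + 14 mod 17, then count y ∈ F_17 with y² ≡ rhs.
  x = 0: rhs = 14, matching y values: none (0 points).
  x = 1: rhs = 14, matching y values: none (0 points).
  x = 2: rhs = 3, matching y values: none (0 points).
  x = 3: rhs = 4, matching y values: 2, 15 (2 points).
  x = 4: rhs = 6, matching y values: none (0 points).
  x = 5: rhs = 15, matching y values: 7, 10 (2 points).
  x = 6: rhs = 3, matching y values: none (0 points).
  x = 7: rhs = 10, matching y values: none (0 points).
  x = 8: rhs = 8, matching y values: 5, 12 (2 points).
  x = 9: rhs = 3, matching y values: none (0 points).
  x = 10: rhs = 1, matching y values: 1, 16 (2 points).
  x = 11: rhs = 8, matching y values: 5, 12 (2 points).
  x = 12: rhs = 13, matching y values: 8, 9 (2 points).
  x = 13: rhs = 5, matching y values: none (0 points).
  x = 14: rhs = 7, matching y values: none (0 points).
  x = 15: rhs = 8, matching y values: 5, 12 (2 points).
  x = 16: rhs = 14, matching y values: none (0 points).
Total affine count: 14.
Full point count |E(F_17)| = 14 + 1 = 15.
Hasse bound: |15 − (17+1)| = |-3| = 3 ≤ 2√17 ≈ 8.2462 ✓.


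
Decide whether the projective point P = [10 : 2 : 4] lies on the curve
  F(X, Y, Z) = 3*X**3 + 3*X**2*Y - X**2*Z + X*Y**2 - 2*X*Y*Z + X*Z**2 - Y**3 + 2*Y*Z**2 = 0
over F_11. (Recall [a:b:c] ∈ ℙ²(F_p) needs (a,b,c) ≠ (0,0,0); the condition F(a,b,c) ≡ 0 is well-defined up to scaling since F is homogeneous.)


F(10,2,4) ≡ 7 (mod 11); P is NOT on the curve.

Evaluate F(10, 2, 4) term-by-term (mod 11).
  3*X**3 ↦ 3·1000·1·1 = 3000
  3*X**2*Y ↦ 3·100·2·1 = 600
  -X**2*Z ↦ -1·100·1·4 = -400
  X*Y**2 ↦ 1·10·4·1 = 40
  -2*X*Y*Z ↦ -2·10·2·4 = -160
  X*Z**2 ↦ 1·10·1·16 = 160
  -Y**3 ↦ -1·1·8·1 = -8
  2*Y*Z**2 ↦ 2·1·2·16 = 64
Sum: F(10, 2, 4) = (3000) + (600) + (-400) + (40) + (-160) + (160) + (-8) + (64) = 3296.
Reducing mod 11: 3296 ≡ 7 (mod 11).
Since F(a, b, c) ≡ 7 ≠ 0 (mod 11), P does NOT lie on the curve.


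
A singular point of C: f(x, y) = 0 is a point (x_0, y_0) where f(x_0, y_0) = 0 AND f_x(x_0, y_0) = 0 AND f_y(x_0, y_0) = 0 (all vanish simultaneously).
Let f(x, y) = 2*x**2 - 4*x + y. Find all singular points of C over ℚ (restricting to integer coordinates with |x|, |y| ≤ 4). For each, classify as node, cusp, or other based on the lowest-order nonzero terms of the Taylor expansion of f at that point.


No singular points in the scanned grid; C is smooth there.

Compute partial derivatives:
  f_x = 4*x - 4.
  f_y = 1.
f_y = 1 is a nonzero constant, so f_y never vanishes: no point (x, y) can satisfy f = f_x = f_y = 0. In particular no (x, y) ∈ {−4, ..., 4}² is singular; the curve is smooth.


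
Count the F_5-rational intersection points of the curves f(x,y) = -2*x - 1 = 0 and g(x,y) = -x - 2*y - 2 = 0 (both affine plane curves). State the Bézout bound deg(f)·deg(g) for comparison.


Common zeros: {(2, 3)}; count = 1; Bézout bound = 1.

deg(f) = 1, deg(g) = 1, so Bézout bound = 1.
Scan x ∈ F_5. For each x, list the y ∈ F_5 with f(x, y) ≡ 0 and those with g(x, y) ≡ 0 (mod 5); the common zeros in that column are the intersection.
  x = 0: f ≡ 0 at y ∈ ∅; g ≡ 0 at y ∈ {4}; common: ∅.
  x = 1: f ≡ 0 at y ∈ ∅; g ≡ 0 at y ∈ {1}; common: ∅.
  x = 2: f ≡ 0 at y ∈ {0, 1, 2, 3, 4}; g ≡ 0 at y ∈ {3}; common: {3}.
  x = 3: f ≡ 0 at y ∈ ∅; g ≡ 0 at y ∈ {0}; common: ∅.
  x = 4: f ≡ 0 at y ∈ ∅; g ≡ 0 at y ∈ {2}; common: ∅.
Collecting: common zeros = {(2, 3)}, so the count is 1.
Comparison with the Bézout bound: 1 ≤ 1 = deg(f)·deg(g), as expected for curves with no common component (the bound is attained).


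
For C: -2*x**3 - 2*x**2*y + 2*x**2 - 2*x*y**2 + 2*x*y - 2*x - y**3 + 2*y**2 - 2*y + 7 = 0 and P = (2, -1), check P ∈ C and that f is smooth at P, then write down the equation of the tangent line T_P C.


Tangent line at P: -14*x - 5*y + 23 = 0.

Step 1: f(2, -1) = 0, so P lies on C.
Step 2: partial derivatives
  f_x(x, y) = -6*x**2 - 4*x*y + 4*x - 2*y**2 + 2*y - 2, f_y(x, y) = -2*x**2 - 4*x*y + 2*x - 3*y**2 + 4*y - 2.
  f_x(P) = -14, f_y(P) = -5 (gradient nonzero, so P is smooth).
Step 3: tangent line at P: -14·(x − 2) + -5·(y − -1) = 0.
Expanding: -14*x - 5*y + 23 = 0.


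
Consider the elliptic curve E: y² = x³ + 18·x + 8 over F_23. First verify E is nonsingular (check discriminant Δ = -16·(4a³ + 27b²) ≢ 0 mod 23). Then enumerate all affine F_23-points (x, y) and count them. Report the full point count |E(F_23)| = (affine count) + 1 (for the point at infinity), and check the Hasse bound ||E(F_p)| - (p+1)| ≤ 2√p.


Affine points = {(0, 10), (0, 13), (1, 2), (1, 21), (2, 11), (2, 12), (4, 11), (4, 12), (5, 4), (5, 19), (9, 5), (9, 18), (13, 1), (13, 22), (17, 11), (17, 12), (18, 0), (22, 9), (22, 14)}; affine count = 19; |E(F_23)| = 20.

Discriminant check: Δ ∝ 4a³ + 27b² = 4·18³ + 27·8² = 4·5832 + 27·64 ≡ 9 (mod 23). Nonzero ⇒ E is nonsingular.
For each x ∈ F_23, compute rhs = x³ + 18·x + 8 mod 23, then count y ∈ F_23 with y² ≡ rhs.
  x = 0: rhs = 8, matching y values: 10, 13 (2 points).
  x = 1: rhs = 4, matching y values: 2, 21 (2 points).
  x = 2: rhs = 6, matching y values: 11, 12 (2 points).
  x = 3: rhs = 20, matching y values: none (0 points).
  x = 4: rhs = 6, matching y values: 11, 12 (2 points).
  x = 5: rhs = 16, matching y values: 4, 19 (2 points).
  x = 6: rhs = 10, matching y values: none (0 points).
  x = 7: rhs = 17, matching y values: none (0 points).
  x = 8: rhs = 20, matching y values: none (0 points).
  x = 9: rhs = 2, matching y values: 5, 18 (2 points).
  x = 10: rhs = 15, matching y values: none (0 points).
  x = 11: rhs = 19, matching y values: none (0 points).
  x = 12: rhs = 20, matching y values: none (0 points).
  x = 13: rhs = 1, matching y values: 1, 22 (2 points).
  x = 14: rhs = 14, matching y values: none (0 points).
  x = 15: rhs = 19, matching y values: none (0 points).
  x = 16: rhs = 22, matching y values: none (0 points).
  x = 17: rhs = 6, matching y values: 11, 12 (2 points).
  x = 18: rhs = 0, matching y values: 0 (1 points).
  x = 19: rhs = 10, matching y values: none (0 points).
  x = 20: rhs = 19, matching y values: none (0 points).
  x = 21: rhs = 10, matching y values: none (0 points).
  x = 22: rhs = 12, matching y values: 9, 14 (2 points).
Total affine count: 19.
Full point count |E(F_23)| = 19 + 1 = 20.
Hasse bound: |20 − (23+1)| = |-4| = 4 ≤ 2√23 ≈ 9.5917 ✓.


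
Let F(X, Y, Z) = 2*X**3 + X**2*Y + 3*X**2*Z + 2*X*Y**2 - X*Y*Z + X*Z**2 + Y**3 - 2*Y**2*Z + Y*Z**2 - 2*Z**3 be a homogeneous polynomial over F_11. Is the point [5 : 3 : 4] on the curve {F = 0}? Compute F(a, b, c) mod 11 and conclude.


F(5,3,4) ≡ 5 (mod 11); P is NOT on the curve.

Evaluate F(5, 3, 4) term-by-term (mod 11).
  2*X**3 ↦ 2·125·1·1 = 250
  X**2*Y ↦ 1·25·3·1 = 75
  3*X**2*Z ↦ 3·25·1·4 = 300
  2*X*Y**2 ↦ 2·5·9·1 = 90
  -X*Y*Z ↦ -1·5·3·4 = -60
  X*Z**2 ↦ 1·5·1·16 = 80
  Y**3 ↦ 1·1·27·1 = 27
  -2*Y**2*Z ↦ -2·1·9·4 = -72
  Y*Z**2 ↦ 1·1·3·16 = 48
  -2*Z**3 ↦ -2·1·1·64 = -128
Sum: F(5, 3, 4) = (250) + (75) + (300) + (90) + (-60) + (80) + (27) + (-72) + (48) + (-128) = 610.
Reducing mod 11: 610 ≡ 5 (mod 11).
Since F(a, b, c) ≡ 5 ≠ 0 (mod 11), P does NOT lie on the curve.


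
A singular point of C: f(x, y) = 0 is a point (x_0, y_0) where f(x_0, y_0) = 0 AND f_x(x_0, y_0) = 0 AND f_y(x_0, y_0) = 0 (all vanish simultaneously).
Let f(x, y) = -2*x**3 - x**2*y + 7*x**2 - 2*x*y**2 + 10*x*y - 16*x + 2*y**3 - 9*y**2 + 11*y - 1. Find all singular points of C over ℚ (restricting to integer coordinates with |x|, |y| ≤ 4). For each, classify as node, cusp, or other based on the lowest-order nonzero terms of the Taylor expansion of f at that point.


Singular points: {(1, 2)}; classification: node.

Compute partial derivatives:
  f_x = -6*x**2 - 2*x*y + 14*x - 2*y**2 + 10*y - 16.
  f_y = -x**2 - 4*x*y + 10*x + 6*y**2 - 18*y + 11.
Scan x_0 ∈ {−4, ..., 4}. For each x_0, f_y(x_0, y) is a polynomial in y; find its integer roots y ∈ {−4, ..., 4}, then test f_x and f at those candidates.
  x = -4: f_y(-4, y) = 6*y**2 - 2*y - 45; no integer root y with |y| ≤ 4.
  x = -3: f_y(-3, y) = 6*y**2 - 6*y - 28; no integer root y with |y| ≤ 4.
  x = -2: f_y(-2, y) = 6*y**2 - 10*y - 13; no integer root y with |y| ≤ 4.
  x = -1: f_y(-1, y) = 6*y**2 - 14*y; vanishes at y ∈ {0}. (-1, 0): f_x = -36 ≠ 0.
  x = 0: f_y(0, y) = 6*y**2 - 18*y + 11; no integer root y with |y| ≤ 4.
  x = 1: f_y(1, y) = 6*y**2 - 22*y + 20; vanishes at y ∈ {2}. (1, 2): f_x = 0, f = 0 — SINGULAR.
  x = 2: f_y(2, y) = 6*y**2 - 26*y + 27; no integer root y with |y| ≤ 4.
  x = 3: f_y(3, y) = 6*y**2 - 30*y + 32; no integer root y with |y| ≤ 4.
  x = 4: f_y(4, y) = 6*y**2 - 34*y + 35; no integer root y with |y| ≤ 4.
Only singular point on the grid: (1, 2).
Classify: substitute x = 1 + u, y = 2 + v and expand: f = -2*u**3 - u**2*v - u**2 - 2*u*v**2 + 2*v**3 + v**2.
No constant or linear terms (consistent with a singular point). Quadratic part: -u**2 + v**2. Cubic part: -2*u**3 - u**2*v - 2*u*v**2 + 2*v**3.
The quadratic part v**2 - u**2 = (v − u)(v + u) splits into two distinct linear factors, so there are two distinct tangent lines y − 2 = ±(x − 1) — this is a node (ordinary double point).
Classification: node.


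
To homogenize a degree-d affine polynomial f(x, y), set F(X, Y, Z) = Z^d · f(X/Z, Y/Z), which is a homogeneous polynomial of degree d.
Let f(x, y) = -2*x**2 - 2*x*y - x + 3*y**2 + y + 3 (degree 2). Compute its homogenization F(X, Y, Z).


F(X, Y, Z) = -2*X**2 - 2*X*Y - X*Z + 3*Y**2 + Y*Z + 3*Z**2

deg(f) = 2.
Substitute x = X/Z, y = Y/Z into f, then multiply by Z^2.
  monomial -2·x^2·y^0 ↦ -2·X^2·Y^0·Z^0.
  monomial -2·x^1·y^1 ↦ -2·X^1·Y^1·Z^0.
  monomial -1·x^1·y^0 ↦ -1·X^1·Y^0·Z^1.
  monomial 3·x^0·y^2 ↦ 3·X^0·Y^2·Z^0.
  monomial 1·x^0·y^1 ↦ 1·X^0·Y^1·Z^1.
  monomial 3·x^0·y^0 ↦ 3·X^0·Y^0·Z^2.
Collecting: F(X, Y, Z) = -2*X**2 - 2*X*Y - X*Z + 3*Y**2 + Y*Z + 3*Z**2.


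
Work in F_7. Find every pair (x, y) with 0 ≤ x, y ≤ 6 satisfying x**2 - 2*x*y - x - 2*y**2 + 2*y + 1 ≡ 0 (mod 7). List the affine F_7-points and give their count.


Affine F_7-points: {(1, 2), (1, 5), (2, 3), (3, 0), (3, 5), (4, 2), (5, 0), (5, 3)}; count = 8.

For each of the 49 pairs (x, y) ∈ F_7², evaluate f(x, y) mod 7. Record the zeros.
  x = 0: [0↦1, 1↦1, 2↦4, 3↦3, 4↦5, 5↦3, 6↦4]  zeros at y ∈ ∅
  x = 1: [0↦1, 1↦6, 2↦0, 3↦4, 4↦4, 5↦0, 6↦6]  zeros at y ∈ {2, 5}
  x = 2: [0↦3, 1↦6, 2↦5, 3↦0, 4↦5, 5↦6, 6↦3]  zeros at y ∈ {3}
  x = 3: [0↦0, 1↦1, 2↦5, 3↦5, 4↦1, 5↦0, 6↦2]  zeros at y ∈ {0, 5}
  x = 4: [0↦6, 1↦5, 2↦0, 3↦5, 4↦6, 5↦3, 6↦3]  zeros at y ∈ {2}
  x = 5: [0↦0, 1↦4, 2↦4, 3↦0, 4↦6, 5↦1, 6↦6]  zeros at y ∈ {0, 3}
  x = 6: [0↦3, 1↦5, 2↦3, 3↦4, 4↦1, 5↦1, 6↦4]  zeros at y ∈ ∅
Collecting zeros: affine points = {(1, 2), (1, 5), (2, 3), (3, 0), (3, 5), (4, 2), (5, 0), (5, 3)}.
Total count |C(F_7)_aff| = 8.


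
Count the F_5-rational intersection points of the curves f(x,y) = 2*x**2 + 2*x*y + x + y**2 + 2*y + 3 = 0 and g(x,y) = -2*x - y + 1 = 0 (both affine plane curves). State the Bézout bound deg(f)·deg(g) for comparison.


Common zeros: ∅; count = 0; Bézout bound = 2.

deg(f) = 2, deg(g) = 1, so Bézout bound = 2.
Scan x ∈ F_5. For each x, list the y ∈ F_5 with f(x, y) ≡ 0 and those with g(x, y) ≡ 0 (mod 5); the common zeros in that column are the intersection.
  x = 0: f ≡ 0 at y ∈ ∅; g ≡ 0 at y ∈ {1}; common: ∅.
  x = 1: f ≡ 0 at y ∈ ∅; g ≡ 0 at y ∈ {4}; common: ∅.
  x = 2: f ≡ 0 at y ∈ {1, 3}; g ≡ 0 at y ∈ {2}; common: ∅.
  x = 3: f ≡ 0 at y ∈ ∅; g ≡ 0 at y ∈ {0}; common: ∅.
  x = 4: f ≡ 0 at y ∈ {1, 4}; g ≡ 0 at y ∈ {3}; common: ∅.
Collecting: common zeros = ∅, so the count is 0.
Comparison with the Bézout bound: 0 ≤ 2 = deg(f)·deg(g), as expected for curves with no common component (the affine F_5-count falls short of the bound because intersections may lie at infinity, over extension fields, or carry multiplicity).


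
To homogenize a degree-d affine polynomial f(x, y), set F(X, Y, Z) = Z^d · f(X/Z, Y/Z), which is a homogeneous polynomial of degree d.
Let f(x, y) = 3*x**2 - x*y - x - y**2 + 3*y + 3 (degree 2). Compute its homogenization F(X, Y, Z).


F(X, Y, Z) = 3*X**2 - X*Y - X*Z - Y**2 + 3*Y*Z + 3*Z**2

deg(f) = 2.
Substitute x = X/Z, y = Y/Z into f, then multiply by Z^2.
  monomial 3·x^2·y^0 ↦ 3·X^2·Y^0·Z^0.
  monomial -1·x^1·y^1 ↦ -1·X^1·Y^1·Z^0.
  monomial -1·x^1·y^0 ↦ -1·X^1·Y^0·Z^1.
  monomial -1·x^0·y^2 ↦ -1·X^0·Y^2·Z^0.
  monomial 3·x^0·y^1 ↦ 3·X^0·Y^1·Z^1.
  monomial 3·x^0·y^0 ↦ 3·X^0·Y^0·Z^2.
Collecting: F(X, Y, Z) = 3*X**2 - X*Y - X*Z - Y**2 + 3*Y*Z + 3*Z**2.


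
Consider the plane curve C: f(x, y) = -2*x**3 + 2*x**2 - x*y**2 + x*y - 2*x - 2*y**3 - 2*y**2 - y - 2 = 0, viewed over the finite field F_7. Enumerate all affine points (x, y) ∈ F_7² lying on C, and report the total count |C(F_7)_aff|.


Affine F_7-points: {(0, 1), (0, 2), (0, 3), (1, 5), (2, 0), (3, 1), (3, 6), (4, 2), (5, 1), (6, 6)}; count = 10.

For each of the 49 pairs (x, y) ∈ F_7², evaluate f(x, y) mod 7. Record the zeros.
  x = 0: [0↦5, 1↦0, 2↦0, 3↦0, 4↦2, 5↦1, 6↦6]  zeros at y ∈ {1, 2, 3}
  x = 1: [0↦3, 1↦5, 2↦3, 3↦6, 4↦2, 5↦0, 6↦2]  zeros at y ∈ {5}
  x = 2: [0↦0, 1↦2, 2↦5, 3↦4, 4↦1, 5↦5, 6↦4]  zeros at y ∈ {0}
  x = 3: [0↦5, 1↦0, 2↦1, 3↦3, 4↦1, 5↦4, 6↦0]  zeros at y ∈ {1, 6}
  x = 4: [0↦6, 1↦1, 2↦0, 3↦5, 4↦4, 5↦6, 6↦6]  zeros at y ∈ {2}
  x = 5: [0↦5, 1↦0, 2↦4, 3↦5, 4↦5, 5↦6, 6↦3]  zeros at y ∈ {1}
  x = 6: [0↦4, 1↦6, 2↦1, 3↦5, 4↦6, 5↦6, 6↦0]  zeros at y ∈ {6}
Collecting zeros: affine points = {(0, 1), (0, 2), (0, 3), (1, 5), (2, 0), (3, 1), (3, 6), (4, 2), (5, 1), (6, 6)}.
Total count |C(F_7)_aff| = 10.


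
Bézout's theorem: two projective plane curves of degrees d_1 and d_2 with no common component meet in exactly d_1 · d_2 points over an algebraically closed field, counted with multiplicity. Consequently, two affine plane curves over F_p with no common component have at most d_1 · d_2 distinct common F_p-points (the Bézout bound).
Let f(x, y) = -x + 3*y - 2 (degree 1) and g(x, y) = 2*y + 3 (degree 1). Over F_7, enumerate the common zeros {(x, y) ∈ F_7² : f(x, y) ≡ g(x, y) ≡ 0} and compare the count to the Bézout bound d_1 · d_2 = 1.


Common zeros: {(4, 2)}; count = 1; Bézout bound = 1.

deg(f) = 1, deg(g) = 1, so Bézout bound = 1.
Scan x ∈ F_7. For each x, list the y ∈ F_7 with f(x, y) ≡ 0 and those with g(x, y) ≡ 0 (mod 7); the common zeros in that column are the intersection.
  x = 0: f ≡ 0 at y ∈ {3}; g ≡ 0 at y ∈ {2}; common: ∅.
  x = 1: f ≡ 0 at y ∈ {1}; g ≡ 0 at y ∈ {2}; common: ∅.
  x = 2: f ≡ 0 at y ∈ {6}; g ≡ 0 at y ∈ {2}; common: ∅.
  x = 3: f ≡ 0 at y ∈ {4}; g ≡ 0 at y ∈ {2}; common: ∅.
  x = 4: f ≡ 0 at y ∈ {2}; g ≡ 0 at y ∈ {2}; common: {2}.
  x = 5: f ≡ 0 at y ∈ {0}; g ≡ 0 at y ∈ {2}; common: ∅.
  x = 6: f ≡ 0 at y ∈ {5}; g ≡ 0 at y ∈ {2}; common: ∅.
Collecting: common zeros = {(4, 2)}, so the count is 1.
Comparison with the Bézout bound: 1 ≤ 1 = deg(f)·deg(g), as expected for curves with no common component (the bound is attained).


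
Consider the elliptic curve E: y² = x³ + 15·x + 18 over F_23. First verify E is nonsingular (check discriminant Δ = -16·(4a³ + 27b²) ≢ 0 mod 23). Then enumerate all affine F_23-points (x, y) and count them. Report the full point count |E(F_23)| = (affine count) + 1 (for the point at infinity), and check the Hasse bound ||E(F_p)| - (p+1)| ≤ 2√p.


Affine points = {(0, 8), (0, 15), (4, 2), (4, 21), (6, 5), (6, 18), (7, 11), (7, 12), (8, 11), (8, 12), (9, 10), (9, 13), (10, 8), (10, 15), (13, 8), (13, 15), (18, 5), (18, 18), (19, 3), (19, 20), (21, 7), (21, 16), (22, 5), (22, 18)}; affine count = 24; |E(F_23)| = 25.

Discriminant check: Δ ∝ 4a³ + 27b² = 4·15³ + 27·18² = 4·3375 + 27·324 ≡ 7 (mod 23). Nonzero ⇒ E is nonsingular.
For each x ∈ F_23, compute rhs = x³ + 15·x + 18 mod 23, then count y ∈ F_23 with y² ≡ rhs.
  x = 0: rhs = 18, matching y values: 8, 15 (2 points).
  x = 1: rhs = 11, matching y values: none (0 points).
  x = 2: rhs = 10, matching y values: none (0 points).
  x = 3: rhs = 21, matching y values: none (0 points).
  x = 4: rhs = 4, matching y values: 2, 21 (2 points).
  x = 5: rhs = 11, matching y values: none (0 points).
  x = 6: rhs = 2, matching y values: 5, 18 (2 points).
  x = 7: rhs = 6, matching y values: 11, 12 (2 points).
  x = 8: rhs = 6, matching y values: 11, 12 (2 points).
  x = 9: rhs = 8, matching y values: 10, 13 (2 points).
  x = 10: rhs = 18, matching y values: 8, 15 (2 points).
  x = 11: rhs = 19, matching y values: none (0 points).
  x = 12: rhs = 17, matching y values: none (0 points).
  x = 13: rhs = 18, matching y values: 8, 15 (2 points).
  x = 14: rhs = 5, matching y values: none (0 points).
  x = 15: rhs = 7, matching y values: none (0 points).
  x = 16: rhs = 7, matching y values: none (0 points).
  x = 17: rhs = 11, matching y values: none (0 points).
  x = 18: rhs = 2, matching y values: 5, 18 (2 points).
  x = 19: rhs = 9, matching y values: 3, 20 (2 points).
  x = 20: rhs = 15, matching y values: none (0 points).
  x = 21: rhs = 3, matching y values: 7, 16 (2 points).
  x = 22: rhs = 2, matching y values: 5, 18 (2 points).
Total affine count: 24.
Full point count |E(F_23)| = 24 + 1 = 25.
Hasse bound: |25 − (23+1)| = |1| = 1 ≤ 2√23 ≈ 9.5917 ✓.


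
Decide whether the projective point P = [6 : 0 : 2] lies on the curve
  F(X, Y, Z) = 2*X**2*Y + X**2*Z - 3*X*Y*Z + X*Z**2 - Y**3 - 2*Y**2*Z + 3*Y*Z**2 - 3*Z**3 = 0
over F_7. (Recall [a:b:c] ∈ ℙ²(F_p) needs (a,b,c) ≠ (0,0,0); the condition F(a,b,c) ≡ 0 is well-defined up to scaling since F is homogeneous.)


F(6,0,2) ≡ 2 (mod 7); P is NOT on the curve.

Evaluate F(6, 0, 2) term-by-term (mod 7).
  2*X**2*Y ↦ 2·36·0·1 = 0
  X**2*Z ↦ 1·36·1·2 = 72
  -3*X*Y*Z ↦ -3·6·0·2 = 0
  X*Z**2 ↦ 1·6·1·4 = 24
  -Y**3 ↦ -1·1·0·1 = 0
  -2*Y**2*Z ↦ -2·1·0·2 = 0
  3*Y*Z**2 ↦ 3·1·0·4 = 0
  -3*Z**3 ↦ -3·1·1·8 = -24
Sum: F(6, 0, 2) = (0) + (72) + (0) + (24) + (0) + (0) + (0) + (-24) = 72.
Reducing mod 7: 72 ≡ 2 (mod 7).
Since F(a, b, c) ≡ 2 ≠ 0 (mod 7), P does NOT lie on the curve.


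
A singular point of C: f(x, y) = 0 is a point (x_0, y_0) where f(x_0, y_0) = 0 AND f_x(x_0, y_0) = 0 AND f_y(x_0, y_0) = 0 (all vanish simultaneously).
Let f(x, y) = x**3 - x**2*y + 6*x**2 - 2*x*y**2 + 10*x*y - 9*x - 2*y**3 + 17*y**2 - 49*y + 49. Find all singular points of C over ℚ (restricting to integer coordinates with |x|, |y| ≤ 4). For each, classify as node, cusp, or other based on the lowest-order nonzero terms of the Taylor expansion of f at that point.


Singular points: {(-1, 3)}; classification: cusp.

Compute partial derivatives:
  f_x = 3*x**2 - 2*x*y + 12*x - 2*y**2 + 10*y - 9.
  f_y = -x**2 - 4*x*y + 10*x - 6*y**2 + 34*y - 49.
Scan x_0 ∈ {−4, ..., 4}. For each x_0, f_y(x_0, y) is a polynomial in y; find its integer roots y ∈ {−4, ..., 4}, then test f_x and f at those candidates.
  x = -4: f_y(-4, y) = -6*y**2 + 50*y - 105; no integer root y with |y| ≤ 4.
  x = -3: f_y(-3, y) = -6*y**2 + 46*y - 88; vanishes at y ∈ {4}. (-3, 4): f_x = 14 ≠ 0.
  x = -2: f_y(-2, y) = -6*y**2 + 42*y - 73; no integer root y with |y| ≤ 4.
  x = -1: f_y(-1, y) = -6*y**2 + 38*y - 60; vanishes at y ∈ {3}. (-1, 3): f_x = 0, f = 0 — SINGULAR.
  x = 0: f_y(0, y) = -6*y**2 + 34*y - 49; no integer root y with |y| ≤ 4.
  x = 1: f_y(1, y) = -6*y**2 + 30*y - 40; no integer root y with |y| ≤ 4.
  x = 2: f_y(2, y) = -6*y**2 + 26*y - 33; no integer root y with |y| ≤ 4.
  x = 3: f_y(3, y) = -6*y**2 + 22*y - 28; no integer root y with |y| ≤ 4.
  x = 4: f_y(4, y) = -6*y**2 + 18*y - 25; no integer root y with |y| ≤ 4.
Only singular point on the grid: (-1, 3).
Classify: substitute x = -1 + u, y = 3 + v and expand: f = u**3 - u**2*v - 2*u*v**2 - 2*v**3 + v**2.
No constant or linear terms (consistent with a singular point). Quadratic part: v**2. Cubic part: u**3 - u**2*v - 2*u*v**2 - 2*v**3.
The quadratic part v**2 is a perfect square, so there is a single (double) tangent line v = 0, i.e. y = 3. Restricting the cubic part to that line (v = 0) leaves u**3 ≠ 0, so f is not divisible by v and the branch is v² ≈ -u**3 to lowest order — this is a cusp.
Classification: cusp.


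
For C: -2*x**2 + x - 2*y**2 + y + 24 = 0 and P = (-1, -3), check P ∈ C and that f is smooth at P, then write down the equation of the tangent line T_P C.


Tangent line at P: 5*x + 13*y + 44 = 0.

Step 1: f(-1, -3) = 0, so P lies on C.
Step 2: partial derivatives
  f_x(x, y) = 1 - 4*x, f_y(x, y) = 1 - 4*y.
  f_x(P) = 5, f_y(P) = 13 (gradient nonzero, so P is smooth).
Step 3: tangent line at P: 5·(x − -1) + 13·(y − -3) = 0.
Expanding: 5*x + 13*y + 44 = 0.


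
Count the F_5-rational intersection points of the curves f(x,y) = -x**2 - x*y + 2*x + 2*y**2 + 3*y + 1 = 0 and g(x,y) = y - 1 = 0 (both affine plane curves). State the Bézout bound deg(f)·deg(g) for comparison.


Common zeros: {(3, 1)}; count = 1; Bézout bound = 2.

deg(f) = 2, deg(g) = 1, so Bézout bound = 2.
Scan x ∈ F_5. For each x, list the y ∈ F_5 with f(x, y) ≡ 0 and those with g(x, y) ≡ 0 (mod 5); the common zeros in that column are the intersection.
  x = 0: f ≡ 0 at y ∈ {2, 4}; g ≡ 0 at y ∈ {1}; common: ∅.
  x = 1: f ≡ 0 at y ∈ ∅; g ≡ 0 at y ∈ {1}; common: ∅.
  x = 2: f ≡ 0 at y ∈ ∅; g ≡ 0 at y ∈ {1}; common: ∅.
  x = 3: f ≡ 0 at y ∈ {1, 4}; g ≡ 0 at y ∈ {1}; common: {1}.
  x = 4: f ≡ 0 at y ∈ ∅; g ≡ 0 at y ∈ {1}; common: ∅.
Collecting: common zeros = {(3, 1)}, so the count is 1.
Comparison with the Bézout bound: 1 ≤ 2 = deg(f)·deg(g), as expected for curves with no common component (the affine F_5-count falls short of the bound because intersections may lie at infinity, over extension fields, or carry multiplicity).


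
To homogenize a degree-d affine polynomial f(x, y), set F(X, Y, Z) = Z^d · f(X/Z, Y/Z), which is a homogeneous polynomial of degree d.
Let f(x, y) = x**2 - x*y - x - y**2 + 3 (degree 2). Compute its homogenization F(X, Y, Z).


F(X, Y, Z) = X**2 - X*Y - X*Z - Y**2 + 3*Z**2

deg(f) = 2.
Substitute x = X/Z, y = Y/Z into f, then multiply by Z^2.
  monomial 1·x^2·y^0 ↦ 1·X^2·Y^0·Z^0.
  monomial -1·x^1·y^1 ↦ -1·X^1·Y^1·Z^0.
  monomial -1·x^1·y^0 ↦ -1·X^1·Y^0·Z^1.
  monomial -1·x^0·y^2 ↦ -1·X^0·Y^2·Z^0.
  monomial 3·x^0·y^0 ↦ 3·X^0·Y^0·Z^2.
Collecting: F(X, Y, Z) = X**2 - X*Y - X*Z - Y**2 + 3*Z**2.


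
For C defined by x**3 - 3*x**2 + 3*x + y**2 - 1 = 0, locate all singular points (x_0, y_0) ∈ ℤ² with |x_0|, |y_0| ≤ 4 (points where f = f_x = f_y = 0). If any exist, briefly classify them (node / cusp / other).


Singular points: {(1, 0)}; classification: cusp.

Compute partial derivatives:
  f_x = 3*x**2 - 6*x + 3.
  f_y = 2*y.
Scan x_0 ∈ {−4, ..., 4}. For each x_0, f_y(x_0, y) is a polynomial in y; find its integer roots y ∈ {−4, ..., 4}, then test f_x and f at those candidates.
  x = -4: f_y(-4, y) = 2*y; vanishes at y ∈ {0}. (-4, 0): f_x = 75 ≠ 0.
  x = -3: f_y(-3, y) = 2*y; vanishes at y ∈ {0}. (-3, 0): f_x = 48 ≠ 0.
  x = -2: f_y(-2, y) = 2*y; vanishes at y ∈ {0}. (-2, 0): f_x = 27 ≠ 0.
  x = -1: f_y(-1, y) = 2*y; vanishes at y ∈ {0}. (-1, 0): f_x = 12 ≠ 0.
  x = 0: f_y(0, y) = 2*y; vanishes at y ∈ {0}. (0, 0): f_x = 3 ≠ 0.
  x = 1: f_y(1, y) = 2*y; vanishes at y ∈ {0}. (1, 0): f_x = 0, f = 0 — SINGULAR.
  x = 2: f_y(2, y) = 2*y; vanishes at y ∈ {0}. (2, 0): f_x = 3 ≠ 0.
  x = 3: f_y(3, y) = 2*y; vanishes at y ∈ {0}. (3, 0): f_x = 12 ≠ 0.
  x = 4: f_y(4, y) = 2*y; vanishes at y ∈ {0}. (4, 0): f_x = 27 ≠ 0.
Only singular point on the grid: (1, 0).
Classify: substitute x = 1 + u, y = 0 + v and expand: f = u**3 + v**2.
No constant or linear terms (consistent with a singular point). Quadratic part: v**2. Cubic part: u**3.
The quadratic part v**2 is a perfect square, so there is a single (double) tangent line v = 0, i.e. y = 0. Restricting the cubic part to that line (v = 0) leaves u**3 ≠ 0, so f is not divisible by v and the branch is v² ≈ -u**3 to lowest order — this is a cusp.
Classification: cusp.


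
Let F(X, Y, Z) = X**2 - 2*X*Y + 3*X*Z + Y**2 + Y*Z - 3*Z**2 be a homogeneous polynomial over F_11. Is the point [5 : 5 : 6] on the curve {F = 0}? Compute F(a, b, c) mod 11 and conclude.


F(5,5,6) ≡ 1 (mod 11); P is NOT on the curve.

Evaluate F(5, 5, 6) term-by-term (mod 11).
  X**2 ↦ 1·25·1·1 = 25
  -2*X*Y ↦ -2·5·5·1 = -50
  3*X*Z ↦ 3·5·1·6 = 90
  Y**2 ↦ 1·1·25·1 = 25
  Y*Z ↦ 1·1·5·6 = 30
  -3*Z**2 ↦ -3·1·1·36 = -108
Sum: F(5, 5, 6) = (25) + (-50) + (90) + (25) + (30) + (-108) = 12.
Reducing mod 11: 12 ≡ 1 (mod 11).
Since F(a, b, c) ≡ 1 ≠ 0 (mod 11), P does NOT lie on the curve.


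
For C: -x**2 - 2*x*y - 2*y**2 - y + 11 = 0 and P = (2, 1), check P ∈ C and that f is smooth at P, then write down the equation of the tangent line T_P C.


Tangent line at P: -6*x - 9*y + 21 = 0.

Step 1: f(2, 1) = 0, so P lies on C.
Step 2: partial derivatives
  f_x(x, y) = -2*x - 2*y, f_y(x, y) = -2*x - 4*y - 1.
  f_x(P) = -6, f_y(P) = -9 (gradient nonzero, so P is smooth).
Step 3: tangent line at P: -6·(x − 2) + -9·(y − 1) = 0.
Expanding: -6*x - 9*y + 21 = 0.


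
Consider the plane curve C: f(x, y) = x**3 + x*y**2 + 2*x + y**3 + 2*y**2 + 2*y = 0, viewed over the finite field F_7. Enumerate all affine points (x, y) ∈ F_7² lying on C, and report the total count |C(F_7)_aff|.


Affine F_7-points: {(0, 0), (1, 3), (3, 6), (4, 5), (5, 2), (5, 3)}; count = 6.

For each of the 49 pairs (x, y) ∈ F_7², evaluate f(x, y) mod 7. Record the zeros.
  x = 0: [0↦0, 1↦5, 2↦6, 3↦2, 4↦6, 5↦3, 6↦6]  zeros at y ∈ {0}
  x = 1: [0↦3, 1↦2, 2↦6, 3↦0, 4↦4, 5↦3, 6↦3]  zeros at y ∈ {3}
  x = 2: [0↦5, 1↦5, 2↦5, 3↦4, 4↦1, 5↦2, 6↦6]  zeros at y ∈ ∅
  x = 3: [0↦5, 1↦6, 2↦2, 3↦6, 4↦3, 5↦6, 6↦0]  zeros at y ∈ {6}
  x = 4: [0↦2, 1↦4, 2↦3, 3↦5, 4↦2, 5↦0, 6↦5]  zeros at y ∈ {5}
  x = 5: [0↦2, 1↦5, 2↦0, 3↦0, 4↦4, 5↦4, 6↦6]  zeros at y ∈ {2, 3}
  x = 6: [0↦4, 1↦1, 2↦6, 3↦4, 4↦1, 5↦3, 6↦2]  zeros at y ∈ ∅
Collecting zeros: affine points = {(0, 0), (1, 3), (3, 6), (4, 5), (5, 2), (5, 3)}.
Total count |C(F_7)_aff| = 6.


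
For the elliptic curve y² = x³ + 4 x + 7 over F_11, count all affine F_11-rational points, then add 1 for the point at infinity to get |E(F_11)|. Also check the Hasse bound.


Affine points = {(1, 1), (1, 10), (2, 1), (2, 10), (5, 3), (5, 8), (6, 4), (6, 7), (7, 2), (7, 9), (8, 1), (8, 10)}; affine count = 12; |E(F_11)| = 13.

Discriminant check: Δ ∝ 4a³ + 27b² = 4·4³ + 27·7² = 4·64 + 27·49 ≡ 6 (mod 11). Nonzero ⇒ E is nonsingular.
For each x ∈ F_11, compute rhs = x³ + 4·x + 7 mod 11, then count y ∈ F_11 with y² ≡ rhs.
  x = 0: rhs = 7, matching y values: none (0 points).
  x = 1: rhs = 1, matching y values: 1, 10 (2 points).
  x = 2: rhs = 1, matching y values: 1, 10 (2 points).
  x = 3: rhs = 2, matching y values: none (0 points).
  x = 4: rhs = 10, matching y values: none (0 points).
  x = 5: rhs = 9, matching y values: 3, 8 (2 points).
  x = 6: rhs = 5, matching y values: 4, 7 (2 points).
  x = 7: rhs = 4, matching y values: 2, 9 (2 points).
  x = 8: rhs = 1, matching y values: 1, 10 (2 points).
  x = 9: rhs = 2, matching y values: none (0 points).
  x = 10: rhs = 2, matching y values: none (0 points).
Total affine count: 12.
Full point count |E(F_11)| = 12 + 1 = 13.
Hasse bound: |13 − (11+1)| = |1| = 1 ≤ 2√11 ≈ 6.6332 ✓.
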